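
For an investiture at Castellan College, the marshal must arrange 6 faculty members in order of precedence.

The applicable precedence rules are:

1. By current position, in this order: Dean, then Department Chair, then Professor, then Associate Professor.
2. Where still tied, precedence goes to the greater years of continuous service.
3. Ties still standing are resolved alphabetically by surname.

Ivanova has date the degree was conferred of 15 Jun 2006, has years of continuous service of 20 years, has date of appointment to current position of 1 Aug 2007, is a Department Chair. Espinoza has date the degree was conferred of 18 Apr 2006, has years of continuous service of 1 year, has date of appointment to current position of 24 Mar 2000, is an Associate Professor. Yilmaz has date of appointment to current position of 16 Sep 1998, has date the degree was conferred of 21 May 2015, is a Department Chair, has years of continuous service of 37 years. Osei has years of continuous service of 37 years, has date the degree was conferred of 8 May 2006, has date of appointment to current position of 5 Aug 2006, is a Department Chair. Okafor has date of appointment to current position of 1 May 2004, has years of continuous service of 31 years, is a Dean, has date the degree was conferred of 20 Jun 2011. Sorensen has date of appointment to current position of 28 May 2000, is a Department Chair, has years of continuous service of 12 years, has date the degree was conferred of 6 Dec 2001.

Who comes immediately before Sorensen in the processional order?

Ivanova

By current position: Okafor (Dean); then Osei, Yilmaz, Ivanova and Sorensen (Department Chair); then Espinoza (Associate Professor).
Among Osei, Yilmaz, Ivanova and Sorensen, by years of continuous service (higher first): Osei and Yilmaz (37 years) before Ivanova (20 years) before Sorensen (12 years).
Among Osei and Yilmaz, alphabetically by surname: Osei before Yilmaz.
Order: Okafor, Osei, Yilmaz, Ivanova, Sorensen, Espinoza.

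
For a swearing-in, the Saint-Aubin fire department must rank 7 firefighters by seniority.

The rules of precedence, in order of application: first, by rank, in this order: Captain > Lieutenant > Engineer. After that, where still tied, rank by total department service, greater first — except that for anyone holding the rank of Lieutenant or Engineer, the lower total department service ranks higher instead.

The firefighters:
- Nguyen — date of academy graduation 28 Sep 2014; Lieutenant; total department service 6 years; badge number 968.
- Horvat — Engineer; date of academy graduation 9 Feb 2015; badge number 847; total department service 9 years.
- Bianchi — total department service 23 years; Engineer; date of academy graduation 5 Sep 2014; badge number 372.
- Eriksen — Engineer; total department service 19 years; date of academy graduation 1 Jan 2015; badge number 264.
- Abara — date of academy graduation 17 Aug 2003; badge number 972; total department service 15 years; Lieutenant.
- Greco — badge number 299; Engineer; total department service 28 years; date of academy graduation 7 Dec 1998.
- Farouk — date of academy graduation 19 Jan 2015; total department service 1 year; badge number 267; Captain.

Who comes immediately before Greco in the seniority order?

By rank: Farouk (Captain); then Nguyen and Abara (Lieutenant); then Horvat, Eriksen, Bianchi and Greco (Engineer).
Among Nguyen and Abara, by total department service (lower first) (reversed rule for this group): Nguyen (6 years) before Abara (15 years).
Among Horvat, Eriksen, Bianchi and Greco, by total department service (lower first) (reversed rule for this group): Horvat (9 years) before Eriksen (19 years) before Bianchi (23 years) before Greco (28 years).
Order: Farouk, Nguyen, Abara, Horvat, Eriksen, Bianchi, Greco.

Bianchi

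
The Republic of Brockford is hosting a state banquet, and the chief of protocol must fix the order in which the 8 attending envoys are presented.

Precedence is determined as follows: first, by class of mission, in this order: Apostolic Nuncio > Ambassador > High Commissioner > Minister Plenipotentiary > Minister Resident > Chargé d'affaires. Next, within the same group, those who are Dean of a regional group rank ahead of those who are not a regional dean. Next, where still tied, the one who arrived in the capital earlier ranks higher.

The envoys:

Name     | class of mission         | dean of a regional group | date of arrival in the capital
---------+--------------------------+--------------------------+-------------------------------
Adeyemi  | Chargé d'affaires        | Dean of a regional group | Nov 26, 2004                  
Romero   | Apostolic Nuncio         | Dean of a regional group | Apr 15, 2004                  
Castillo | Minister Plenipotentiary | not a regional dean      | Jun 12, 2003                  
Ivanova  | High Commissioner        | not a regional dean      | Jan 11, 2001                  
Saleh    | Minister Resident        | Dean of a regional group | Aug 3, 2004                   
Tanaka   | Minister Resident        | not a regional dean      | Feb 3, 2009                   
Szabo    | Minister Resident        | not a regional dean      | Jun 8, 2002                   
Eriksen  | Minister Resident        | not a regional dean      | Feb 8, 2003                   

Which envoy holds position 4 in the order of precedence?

Saleh

By class of mission: Romero (Apostolic Nuncio); then Ivanova (High Commissioner); then Castillo (Minister Plenipotentiary); then Saleh, Szabo, Eriksen and Tanaka (Minister Resident); then Adeyemi (Chargé d'affaires).
Among Saleh, Szabo, Eriksen and Tanaka, Dean of a regional group before not a regional dean: Saleh (Dean of a regional group) before Szabo, Eriksen and Tanaka (not a regional dean).
Among Szabo, Eriksen and Tanaka, by date of arrival in the capital (earlier first): Szabo (Jun 8, 2002) before Eriksen (Feb 8, 2003) before Tanaka (Feb 3, 2009).
Order: Romero, Ivanova, Castillo, Saleh, Szabo, Eriksen, Tanaka, Adeyemi.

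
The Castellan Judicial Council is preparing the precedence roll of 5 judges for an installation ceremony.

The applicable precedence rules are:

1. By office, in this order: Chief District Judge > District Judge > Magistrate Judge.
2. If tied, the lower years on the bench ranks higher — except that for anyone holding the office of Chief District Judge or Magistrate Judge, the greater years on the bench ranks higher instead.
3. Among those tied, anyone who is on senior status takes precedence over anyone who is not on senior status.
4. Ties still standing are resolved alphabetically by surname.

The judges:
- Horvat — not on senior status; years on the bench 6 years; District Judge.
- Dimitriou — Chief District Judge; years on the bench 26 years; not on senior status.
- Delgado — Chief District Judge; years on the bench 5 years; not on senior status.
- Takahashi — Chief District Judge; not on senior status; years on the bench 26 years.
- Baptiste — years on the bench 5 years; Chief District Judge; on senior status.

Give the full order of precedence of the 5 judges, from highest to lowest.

Dimitriou, Takahashi, Baptiste, Delgado, Horvat

By office: Dimitriou, Takahashi, Baptiste and Delgado (Chief District Judge); then Horvat (District Judge).
Among Dimitriou, Takahashi, Baptiste and Delgado, by years on the bench (higher first) (reversed rule for this group): Dimitriou and Takahashi (26 years) before Baptiste and Delgado (5 years).
Dimitriou and Takahashi are each not on senior status, so the next rule applies.
Among Dimitriou and Takahashi, alphabetically by surname: Dimitriou before Takahashi.
Among Baptiste and Delgado, on senior status before not on senior status: Baptiste (on senior status) before Delgado (not on senior status).
Full order: Dimitriou, Takahashi, Baptiste, Delgado, Horvat.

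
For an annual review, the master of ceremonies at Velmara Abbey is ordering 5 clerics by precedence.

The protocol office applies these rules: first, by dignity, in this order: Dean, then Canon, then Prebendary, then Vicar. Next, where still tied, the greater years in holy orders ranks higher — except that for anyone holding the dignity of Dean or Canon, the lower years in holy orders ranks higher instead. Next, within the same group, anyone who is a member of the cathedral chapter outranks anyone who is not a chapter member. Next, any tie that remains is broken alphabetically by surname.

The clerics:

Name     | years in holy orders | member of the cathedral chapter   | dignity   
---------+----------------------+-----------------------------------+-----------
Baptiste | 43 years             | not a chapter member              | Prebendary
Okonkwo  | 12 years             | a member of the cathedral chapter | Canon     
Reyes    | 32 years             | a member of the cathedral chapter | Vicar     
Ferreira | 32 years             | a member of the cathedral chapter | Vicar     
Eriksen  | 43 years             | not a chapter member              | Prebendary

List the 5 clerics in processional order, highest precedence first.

Okonkwo, Baptiste, Eriksen, Ferreira, Reyes

By dignity: Okonkwo (Canon); then Baptiste and Eriksen (Prebendary); then Ferreira and Reyes (Vicar).
Baptiste and Eriksen both have years in holy orders 43 years, so the next rule applies.
Baptiste and Eriksen are each not a chapter member, so the next rule applies.
Among Baptiste and Eriksen, alphabetically by surname: Baptiste before Eriksen.
Ferreira and Reyes both have years in holy orders 32 years, so the next rule applies.
Ferreira and Reyes are each a member of the cathedral chapter, so the next rule applies.
Among Ferreira and Reyes, alphabetically by surname: Ferreira before Reyes.
Full order: Okonkwo, Baptiste, Eriksen, Ferreira, Reyes.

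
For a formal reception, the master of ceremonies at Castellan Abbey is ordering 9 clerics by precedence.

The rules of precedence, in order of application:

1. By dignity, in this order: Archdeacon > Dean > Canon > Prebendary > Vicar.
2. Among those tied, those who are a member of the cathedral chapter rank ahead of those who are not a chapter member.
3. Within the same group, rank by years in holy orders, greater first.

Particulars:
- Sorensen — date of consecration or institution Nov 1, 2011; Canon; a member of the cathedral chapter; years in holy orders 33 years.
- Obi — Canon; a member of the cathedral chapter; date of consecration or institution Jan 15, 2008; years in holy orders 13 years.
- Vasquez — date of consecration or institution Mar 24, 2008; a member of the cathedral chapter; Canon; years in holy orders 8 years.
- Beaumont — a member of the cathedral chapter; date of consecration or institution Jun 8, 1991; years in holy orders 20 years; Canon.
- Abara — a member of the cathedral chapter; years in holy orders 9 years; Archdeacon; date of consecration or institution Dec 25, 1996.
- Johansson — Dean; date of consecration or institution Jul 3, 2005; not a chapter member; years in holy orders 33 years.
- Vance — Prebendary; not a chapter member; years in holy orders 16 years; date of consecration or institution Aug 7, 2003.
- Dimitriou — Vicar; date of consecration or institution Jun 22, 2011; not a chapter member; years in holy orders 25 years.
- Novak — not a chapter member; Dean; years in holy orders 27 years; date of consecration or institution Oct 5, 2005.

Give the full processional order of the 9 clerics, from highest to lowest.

Abara, Johansson, Novak, Sorensen, Beaumont, Obi, Vasquez, Vance, Dimitriou

By dignity: Abara (Archdeacon); then Johansson and Novak (Dean); then Sorensen, Beaumont, Obi and Vasquez (Canon); then Vance (Prebendary); then Dimitriou (Vicar).
Johansson and Novak are each not a chapter member, so the next rule applies.
Among Johansson and Novak, by years in holy orders (higher first): Johansson (33 years) before Novak (27 years).
Sorensen, Beaumont, Obi and Vasquez are each a member of the cathedral chapter, so the next rule applies.
Among Sorensen, Beaumont, Obi and Vasquez, by years in holy orders (higher first): Sorensen (33 years) before Beaumont (20 years) before Obi (13 years) before Vasquez (8 years).
Full order: Abara, Johansson, Novak, Sorensen, Beaumont, Obi, Vasquez, Vance, Dimitriou.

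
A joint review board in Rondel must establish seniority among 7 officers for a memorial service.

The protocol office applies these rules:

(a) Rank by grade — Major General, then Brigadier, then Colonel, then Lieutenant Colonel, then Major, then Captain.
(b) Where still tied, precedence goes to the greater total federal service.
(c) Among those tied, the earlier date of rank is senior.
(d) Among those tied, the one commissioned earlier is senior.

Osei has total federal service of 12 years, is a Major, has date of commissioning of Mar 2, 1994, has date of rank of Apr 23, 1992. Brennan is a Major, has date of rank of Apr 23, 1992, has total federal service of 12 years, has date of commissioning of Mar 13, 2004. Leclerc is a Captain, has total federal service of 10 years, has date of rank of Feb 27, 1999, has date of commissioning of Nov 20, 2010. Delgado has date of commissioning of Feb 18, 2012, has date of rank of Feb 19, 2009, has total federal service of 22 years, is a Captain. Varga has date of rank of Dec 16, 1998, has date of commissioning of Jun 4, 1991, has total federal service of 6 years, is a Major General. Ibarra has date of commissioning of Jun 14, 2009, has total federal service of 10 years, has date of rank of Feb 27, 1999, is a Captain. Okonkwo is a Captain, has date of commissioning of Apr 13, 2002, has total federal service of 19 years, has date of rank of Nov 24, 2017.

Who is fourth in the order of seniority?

By grade: Varga (Major General); then Osei and Brennan (Major); then Delgado, Okonkwo, Ibarra and Leclerc (Captain).
Osei and Brennan both have total federal service 12 years, so the next rule applies.
Osei and Brennan both have date of rank Apr 23, 1992, so the next rule applies.
Among Osei and Brennan, by date of commissioning (earlier first): Osei (Mar 2, 1994) before Brennan (Mar 13, 2004).
Among Delgado, Okonkwo, Ibarra and Leclerc, by total federal service (higher first): Delgado (22 years) before Okonkwo (19 years) before Ibarra and Leclerc (10 years).
Ibarra and Leclerc both have date of rank Feb 27, 1999, so the next rule applies.
Among Ibarra and Leclerc, by date of commissioning (earlier first): Ibarra (Jun 14, 2009) before Leclerc (Nov 20, 2010).
Order: Varga, Osei, Brennan, Delgado, Okonkwo, Ibarra, Leclerc.

Delgado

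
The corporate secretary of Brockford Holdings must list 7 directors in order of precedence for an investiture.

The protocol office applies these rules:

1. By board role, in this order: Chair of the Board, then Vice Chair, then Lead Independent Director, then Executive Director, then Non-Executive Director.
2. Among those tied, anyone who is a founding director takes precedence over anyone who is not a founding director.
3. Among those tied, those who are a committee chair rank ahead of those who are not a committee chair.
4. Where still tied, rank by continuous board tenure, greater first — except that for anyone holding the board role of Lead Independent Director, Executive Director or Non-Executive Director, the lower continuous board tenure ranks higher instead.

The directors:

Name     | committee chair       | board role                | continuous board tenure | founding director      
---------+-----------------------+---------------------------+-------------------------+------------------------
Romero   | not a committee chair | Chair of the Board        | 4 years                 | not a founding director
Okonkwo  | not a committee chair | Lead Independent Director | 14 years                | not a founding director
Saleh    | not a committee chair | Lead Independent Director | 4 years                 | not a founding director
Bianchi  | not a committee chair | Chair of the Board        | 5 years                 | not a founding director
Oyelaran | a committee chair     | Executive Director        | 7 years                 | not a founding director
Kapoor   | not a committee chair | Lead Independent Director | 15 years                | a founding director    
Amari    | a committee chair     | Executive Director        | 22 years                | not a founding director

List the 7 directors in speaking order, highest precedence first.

Bianchi, Romero, Kapoor, Saleh, Okonkwo, Oyelaran, Amari

By board role: Bianchi and Romero (Chair of the Board); then Kapoor, Saleh and Okonkwo (Lead Independent Director); then Oyelaran and Amari (Executive Director).
Bianchi and Romero are each not a founding director, so the next rule applies.
Bianchi and Romero are each not a committee chair, so the next rule applies.
Among Bianchi and Romero, by continuous board tenure (higher first): Bianchi (5 years) before Romero (4 years).
Among Kapoor, Saleh and Okonkwo, a founding director before not a founding director: Kapoor (a founding director) before Saleh and Okonkwo (not a founding director).
Saleh and Okonkwo are each not a committee chair, so the next rule applies.
Among Saleh and Okonkwo, by continuous board tenure (lower first) (reversed rule for this group): Saleh (4 years) before Okonkwo (14 years).
Oyelaran and Amari are each not a founding director, so the next rule applies.
Oyelaran and Amari are each a committee chair, so the next rule applies.
Among Oyelaran and Amari, by continuous board tenure (lower first) (reversed rule for this group): Oyelaran (7 years) before Amari (22 years).
Full order: Bianchi, Romero, Kapoor, Saleh, Okonkwo, Oyelaran, Amari.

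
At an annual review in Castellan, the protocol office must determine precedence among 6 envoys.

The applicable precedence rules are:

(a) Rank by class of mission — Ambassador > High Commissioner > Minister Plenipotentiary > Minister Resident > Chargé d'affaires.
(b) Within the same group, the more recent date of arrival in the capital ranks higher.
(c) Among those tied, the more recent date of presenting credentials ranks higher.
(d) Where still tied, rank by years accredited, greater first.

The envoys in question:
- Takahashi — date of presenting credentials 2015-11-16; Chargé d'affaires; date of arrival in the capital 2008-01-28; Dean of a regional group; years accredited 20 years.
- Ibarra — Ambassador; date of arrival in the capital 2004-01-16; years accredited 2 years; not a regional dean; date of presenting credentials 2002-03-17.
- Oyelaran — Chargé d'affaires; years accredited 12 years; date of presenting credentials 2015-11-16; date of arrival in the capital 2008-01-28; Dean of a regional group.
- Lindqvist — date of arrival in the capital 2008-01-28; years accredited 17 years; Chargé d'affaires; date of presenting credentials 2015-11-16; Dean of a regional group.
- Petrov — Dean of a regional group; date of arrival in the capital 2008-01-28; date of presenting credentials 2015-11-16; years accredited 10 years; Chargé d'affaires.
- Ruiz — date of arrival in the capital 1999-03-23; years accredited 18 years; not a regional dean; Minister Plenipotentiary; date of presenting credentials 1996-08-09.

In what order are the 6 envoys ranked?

By class of mission: Ibarra (Ambassador); then Ruiz (Minister Plenipotentiary); then Takahashi, Lindqvist, Oyelaran and Petrov (Chargé d'affaires).
Takahashi, Lindqvist, Oyelaran and Petrov all have date of arrival in the capital 2008-01-28, so the next rule applies.
Takahashi, Lindqvist, Oyelaran and Petrov all have date of presenting credentials 2015-11-16, so the next rule applies.
Among Takahashi, Lindqvist, Oyelaran and Petrov, by years accredited (higher first): Takahashi (20 years) before Lindqvist (17 years) before Oyelaran (12 years) before Petrov (10 years).
Full order: Ibarra, Ruiz, Takahashi, Lindqvist, Oyelaran, Petrov.

Ibarra, Ruiz, Takahashi, Lindqvist, Oyelaran, Petrov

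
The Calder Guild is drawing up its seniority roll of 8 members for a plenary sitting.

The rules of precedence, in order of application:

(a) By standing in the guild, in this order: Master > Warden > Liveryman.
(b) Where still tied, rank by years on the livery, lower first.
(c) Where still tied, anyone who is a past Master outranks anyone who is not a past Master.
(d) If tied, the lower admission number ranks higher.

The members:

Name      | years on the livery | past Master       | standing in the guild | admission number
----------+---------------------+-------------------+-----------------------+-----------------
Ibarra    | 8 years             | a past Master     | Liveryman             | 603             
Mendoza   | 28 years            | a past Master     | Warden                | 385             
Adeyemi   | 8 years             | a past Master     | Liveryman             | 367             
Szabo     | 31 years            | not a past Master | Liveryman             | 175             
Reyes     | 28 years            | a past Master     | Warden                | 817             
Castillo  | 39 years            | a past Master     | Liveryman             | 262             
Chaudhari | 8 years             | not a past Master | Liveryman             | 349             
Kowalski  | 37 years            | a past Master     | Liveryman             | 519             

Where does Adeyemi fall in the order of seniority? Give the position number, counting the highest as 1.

3

By standing in the guild: Mendoza and Reyes (Warden); then Adeyemi, Ibarra, Chaudhari, Szabo, Kowalski and Castillo (Liveryman).
Mendoza and Reyes both have years on the livery 28 years, so the next rule applies.
Mendoza and Reyes are each a past Master, so the next rule applies.
Among Mendoza and Reyes, by admission number (lower first): Mendoza (385) before Reyes (817).
Among Adeyemi, Ibarra, Chaudhari, Szabo, Kowalski and Castillo, by years on the livery (lower first): Adeyemi, Ibarra and Chaudhari (8 years) before Szabo (31 years) before Kowalski (37 years) before Castillo (39 years).
Among Adeyemi, Ibarra and Chaudhari, a past Master before not a past Master: Adeyemi and Ibarra (a past Master) before Chaudhari (not a past Master).
Among Adeyemi and Ibarra, by admission number (lower first): Adeyemi (367) before Ibarra (603).
Order: Mendoza, Reyes, Adeyemi, Ibarra, Chaudhari, Szabo, Kowalski, Castillo. So position 3.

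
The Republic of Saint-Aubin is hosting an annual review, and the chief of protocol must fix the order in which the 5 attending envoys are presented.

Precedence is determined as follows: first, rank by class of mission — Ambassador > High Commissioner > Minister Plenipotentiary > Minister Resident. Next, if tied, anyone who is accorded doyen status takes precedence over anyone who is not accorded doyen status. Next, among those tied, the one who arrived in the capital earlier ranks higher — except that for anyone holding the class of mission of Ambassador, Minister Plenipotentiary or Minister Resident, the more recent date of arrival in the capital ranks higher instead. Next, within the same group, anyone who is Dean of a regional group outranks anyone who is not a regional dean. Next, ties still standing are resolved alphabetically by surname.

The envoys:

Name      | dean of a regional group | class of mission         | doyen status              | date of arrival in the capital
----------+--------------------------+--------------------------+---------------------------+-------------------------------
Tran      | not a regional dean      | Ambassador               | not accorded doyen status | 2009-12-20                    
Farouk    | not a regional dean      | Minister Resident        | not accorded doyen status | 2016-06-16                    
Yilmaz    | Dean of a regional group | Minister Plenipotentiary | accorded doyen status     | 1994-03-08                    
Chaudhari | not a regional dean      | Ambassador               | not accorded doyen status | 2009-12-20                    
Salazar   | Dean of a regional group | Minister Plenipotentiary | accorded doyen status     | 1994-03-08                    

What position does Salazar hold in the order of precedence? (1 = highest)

By class of mission: Chaudhari and Tran (Ambassador); then Salazar and Yilmaz (Minister Plenipotentiary); then Farouk (Minister Resident).
Chaudhari and Tran are each not accorded doyen status, so the next rule applies.
Chaudhari and Tran both have date of arrival in the capital 2009-12-20, so the next rule applies.
Chaudhari and Tran are each not a regional dean, so the next rule applies.
Among Chaudhari and Tran, alphabetically by surname: Chaudhari before Tran.
Salazar and Yilmaz are each accorded doyen status, so the next rule applies.
Salazar and Yilmaz both have date of arrival in the capital 1994-03-08, so the next rule applies.
Salazar and Yilmaz are each Dean of a regional group, so the next rule applies.
Among Salazar and Yilmaz, alphabetically by surname: Salazar before Yilmaz.
Order: Chaudhari, Tran, Salazar, Yilmaz, Farouk. So position 3.

3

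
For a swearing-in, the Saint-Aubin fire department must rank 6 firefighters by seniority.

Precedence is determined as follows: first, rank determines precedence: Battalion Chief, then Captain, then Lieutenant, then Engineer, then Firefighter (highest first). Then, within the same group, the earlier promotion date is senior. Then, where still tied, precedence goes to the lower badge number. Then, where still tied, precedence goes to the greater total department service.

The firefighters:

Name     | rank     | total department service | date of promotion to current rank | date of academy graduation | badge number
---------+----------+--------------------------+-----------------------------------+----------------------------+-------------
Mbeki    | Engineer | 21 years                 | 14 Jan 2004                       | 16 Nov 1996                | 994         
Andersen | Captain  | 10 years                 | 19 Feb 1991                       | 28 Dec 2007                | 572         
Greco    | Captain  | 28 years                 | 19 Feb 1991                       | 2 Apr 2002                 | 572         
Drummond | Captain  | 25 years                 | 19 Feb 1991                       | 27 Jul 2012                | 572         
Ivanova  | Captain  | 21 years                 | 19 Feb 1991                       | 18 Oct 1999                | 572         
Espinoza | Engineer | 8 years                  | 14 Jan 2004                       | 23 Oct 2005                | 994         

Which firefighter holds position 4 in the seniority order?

Andersen

By rank: Greco, Drummond, Ivanova and Andersen (Captain); then Mbeki and Espinoza (Engineer).
Greco, Drummond, Ivanova and Andersen all have date of promotion to current rank 19 Feb 1991, so the next rule applies.
Greco, Drummond, Ivanova and Andersen all have badge number 572, so the next rule applies.
Among Greco, Drummond, Ivanova and Andersen, by total department service (higher first): Greco (28 years) before Drummond (25 years) before Ivanova (21 years) before Andersen (10 years).
Mbeki and Espinoza both have date of promotion to current rank 14 Jan 2004, so the next rule applies.
Mbeki and Espinoza both have badge number 994, so the next rule applies.
Among Mbeki and Espinoza, by total department service (higher first): Mbeki (21 years) before Espinoza (8 years).
Order: Greco, Drummond, Ivanova, Andersen, Mbeki, Espinoza.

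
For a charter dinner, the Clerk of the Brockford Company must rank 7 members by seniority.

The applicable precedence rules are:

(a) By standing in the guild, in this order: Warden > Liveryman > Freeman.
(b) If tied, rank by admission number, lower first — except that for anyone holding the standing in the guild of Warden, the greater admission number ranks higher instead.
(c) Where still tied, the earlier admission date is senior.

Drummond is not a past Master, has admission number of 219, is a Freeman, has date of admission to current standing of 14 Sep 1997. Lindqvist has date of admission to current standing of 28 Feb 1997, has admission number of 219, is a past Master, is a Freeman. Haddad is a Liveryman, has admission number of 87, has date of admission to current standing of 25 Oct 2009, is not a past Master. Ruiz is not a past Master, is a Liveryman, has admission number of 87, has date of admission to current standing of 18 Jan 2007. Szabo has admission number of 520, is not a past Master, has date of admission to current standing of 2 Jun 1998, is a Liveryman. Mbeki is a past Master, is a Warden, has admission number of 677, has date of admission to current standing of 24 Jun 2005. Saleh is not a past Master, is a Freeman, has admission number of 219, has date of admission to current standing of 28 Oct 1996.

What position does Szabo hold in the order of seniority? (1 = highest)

By standing in the guild: Mbeki (Warden); then Ruiz, Haddad and Szabo (Liveryman); then Saleh, Lindqvist and Drummond (Freeman).
Among Ruiz, Haddad and Szabo, by admission number (lower first): Ruiz and Haddad (87) before Szabo (520).
Among Ruiz and Haddad, by date of admission to current standing (earlier first): Ruiz (18 Jan 2007) before Haddad (25 Oct 2009).
Saleh, Lindqvist and Drummond all have admission number 219, so the next rule applies.
Among Saleh, Lindqvist and Drummond, by date of admission to current standing (earlier first): Saleh (28 Oct 1996) before Lindqvist (28 Feb 1997) before Drummond (14 Sep 1997).
Order: Mbeki, Ruiz, Haddad, Szabo, Saleh, Lindqvist, Drummond. So position 4.

4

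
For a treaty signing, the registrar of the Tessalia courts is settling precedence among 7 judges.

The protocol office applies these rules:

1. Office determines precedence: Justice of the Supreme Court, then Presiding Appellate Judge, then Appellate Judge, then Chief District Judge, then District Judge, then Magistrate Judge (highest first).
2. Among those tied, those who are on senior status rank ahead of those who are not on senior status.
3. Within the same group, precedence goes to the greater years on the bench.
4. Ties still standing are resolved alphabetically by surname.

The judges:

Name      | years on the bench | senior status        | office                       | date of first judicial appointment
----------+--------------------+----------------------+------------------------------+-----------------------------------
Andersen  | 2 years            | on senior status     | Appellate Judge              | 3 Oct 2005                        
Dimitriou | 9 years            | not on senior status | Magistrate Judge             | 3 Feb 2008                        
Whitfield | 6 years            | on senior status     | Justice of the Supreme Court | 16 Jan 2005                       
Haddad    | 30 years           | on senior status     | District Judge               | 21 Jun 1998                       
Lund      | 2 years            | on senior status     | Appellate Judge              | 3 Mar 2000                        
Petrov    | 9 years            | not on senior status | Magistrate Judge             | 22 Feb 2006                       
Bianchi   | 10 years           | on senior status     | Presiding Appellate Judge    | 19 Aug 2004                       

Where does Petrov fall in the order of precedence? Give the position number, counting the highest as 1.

7

By office: Whitfield (Justice of the Supreme Court); then Bianchi (Presiding Appellate Judge); then Andersen and Lund (Appellate Judge); then Haddad (District Judge); then Dimitriou and Petrov (Magistrate Judge).
Andersen and Lund are each on senior status, so the next rule applies.
Andersen and Lund both have years on the bench 2 years, so the next rule applies.
Among Andersen and Lund, alphabetically by surname: Andersen before Lund.
Dimitriou and Petrov are each not on senior status, so the next rule applies.
Dimitriou and Petrov both have years on the bench 9 years, so the next rule applies.
Among Dimitriou and Petrov, alphabetically by surname: Dimitriou before Petrov.
Order: Whitfield, Bianchi, Andersen, Lund, Haddad, Dimitriou, Petrov. So position 7.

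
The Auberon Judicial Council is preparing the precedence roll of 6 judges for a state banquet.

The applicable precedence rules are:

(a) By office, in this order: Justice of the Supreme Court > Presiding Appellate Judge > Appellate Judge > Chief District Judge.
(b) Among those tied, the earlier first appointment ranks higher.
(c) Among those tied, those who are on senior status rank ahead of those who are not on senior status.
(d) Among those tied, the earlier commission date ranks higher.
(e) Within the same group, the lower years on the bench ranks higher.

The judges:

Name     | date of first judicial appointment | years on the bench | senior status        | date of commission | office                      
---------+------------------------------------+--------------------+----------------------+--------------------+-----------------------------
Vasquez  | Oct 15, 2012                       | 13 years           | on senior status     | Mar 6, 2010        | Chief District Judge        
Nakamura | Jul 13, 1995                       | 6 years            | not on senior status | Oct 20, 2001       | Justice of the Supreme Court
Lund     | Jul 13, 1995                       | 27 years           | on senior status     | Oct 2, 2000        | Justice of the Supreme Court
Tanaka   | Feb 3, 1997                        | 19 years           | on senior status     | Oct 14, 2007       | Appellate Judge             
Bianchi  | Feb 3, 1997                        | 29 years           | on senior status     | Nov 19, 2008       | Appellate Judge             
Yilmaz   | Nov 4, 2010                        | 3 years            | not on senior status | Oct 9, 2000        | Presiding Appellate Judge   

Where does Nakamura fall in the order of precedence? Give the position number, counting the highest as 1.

2

By office: Lund and Nakamura (Justice of the Supreme Court); then Yilmaz (Presiding Appellate Judge); then Tanaka and Bianchi (Appellate Judge); then Vasquez (Chief District Judge).
Lund and Nakamura both have date of first judicial appointment Jul 13, 1995, so the next rule applies.
Among Lund and Nakamura, on senior status before not on senior status: Lund (on senior status) before Nakamura (not on senior status).
Tanaka and Bianchi both have date of first judicial appointment Feb 3, 1997, so the next rule applies.
Tanaka and Bianchi are each on senior status, so the next rule applies.
Among Tanaka and Bianchi, by date of commission (earlier first): Tanaka (Oct 14, 2007) before Bianchi (Nov 19, 2008).
Order: Lund, Nakamura, Yilmaz, Tanaka, Bianchi, Vasquez. So position 2.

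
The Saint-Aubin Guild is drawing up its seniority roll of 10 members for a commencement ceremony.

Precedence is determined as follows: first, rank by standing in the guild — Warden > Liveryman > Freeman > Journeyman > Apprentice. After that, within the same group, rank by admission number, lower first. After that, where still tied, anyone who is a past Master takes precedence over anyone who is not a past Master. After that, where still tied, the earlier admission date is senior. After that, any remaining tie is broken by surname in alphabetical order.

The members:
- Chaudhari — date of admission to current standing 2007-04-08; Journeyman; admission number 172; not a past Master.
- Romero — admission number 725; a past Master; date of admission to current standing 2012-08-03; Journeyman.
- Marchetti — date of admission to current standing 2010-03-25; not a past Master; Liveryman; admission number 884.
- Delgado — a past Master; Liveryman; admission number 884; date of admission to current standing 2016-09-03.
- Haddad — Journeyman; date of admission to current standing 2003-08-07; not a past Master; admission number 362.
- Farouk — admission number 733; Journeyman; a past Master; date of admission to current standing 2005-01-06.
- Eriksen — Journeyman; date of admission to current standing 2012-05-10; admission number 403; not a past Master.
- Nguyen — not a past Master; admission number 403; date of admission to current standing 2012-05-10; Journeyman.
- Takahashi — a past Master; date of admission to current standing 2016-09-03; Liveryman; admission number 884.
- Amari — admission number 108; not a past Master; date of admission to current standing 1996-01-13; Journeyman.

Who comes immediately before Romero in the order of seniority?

Nguyen

By standing in the guild: Delgado, Takahashi and Marchetti (Liveryman); then Amari, Chaudhari, Haddad, Eriksen, Nguyen, Romero and Farouk (Journeyman).
Delgado, Takahashi and Marchetti all have admission number 884, so the next rule applies.
Among Delgado, Takahashi and Marchetti, a past Master before not a past Master: Delgado and Takahashi (a past Master) before Marchetti (not a past Master).
Delgado and Takahashi both have date of admission to current standing 2016-09-03, so the next rule applies.
Among Delgado and Takahashi, alphabetically by surname: Delgado before Takahashi.
Among Amari, Chaudhari, Haddad, Eriksen, Nguyen, Romero and Farouk, by admission number (lower first): Amari (108) before Chaudhari (172) before Haddad (362) before Eriksen and Nguyen (403) before Romero (725) before Farouk (733).
Eriksen and Nguyen are each not a past Master, so the next rule applies.
Eriksen and Nguyen both have date of admission to current standing 2012-05-10, so the next rule applies.
Among Eriksen and Nguyen, alphabetically by surname: Eriksen before Nguyen.
Order: Delgado, Takahashi, Marchetti, Amari, Chaudhari, Haddad, Eriksen, Nguyen, Romero, Farouk.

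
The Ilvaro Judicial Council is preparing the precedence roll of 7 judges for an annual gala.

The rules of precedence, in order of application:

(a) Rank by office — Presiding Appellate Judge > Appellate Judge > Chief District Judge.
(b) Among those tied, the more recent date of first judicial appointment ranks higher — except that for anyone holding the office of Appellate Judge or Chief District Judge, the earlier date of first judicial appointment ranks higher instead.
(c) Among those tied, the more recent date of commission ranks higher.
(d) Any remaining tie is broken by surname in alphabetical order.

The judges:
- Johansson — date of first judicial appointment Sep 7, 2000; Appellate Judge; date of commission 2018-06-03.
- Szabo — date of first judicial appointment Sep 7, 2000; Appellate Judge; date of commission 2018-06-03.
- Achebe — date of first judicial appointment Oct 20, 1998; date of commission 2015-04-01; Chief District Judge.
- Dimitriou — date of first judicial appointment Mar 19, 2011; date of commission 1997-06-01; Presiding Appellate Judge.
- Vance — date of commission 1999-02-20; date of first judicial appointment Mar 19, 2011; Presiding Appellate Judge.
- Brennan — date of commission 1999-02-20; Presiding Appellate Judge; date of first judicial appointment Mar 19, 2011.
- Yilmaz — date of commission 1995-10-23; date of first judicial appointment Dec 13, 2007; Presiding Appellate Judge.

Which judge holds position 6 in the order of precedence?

By office: Brennan, Vance, Dimitriou and Yilmaz (Presiding Appellate Judge); then Johansson and Szabo (Appellate Judge); then Achebe (Chief District Judge).
Among Brennan, Vance, Dimitriou and Yilmaz, by date of first judicial appointment (later first): Brennan, Vance and Dimitriou (Mar 19, 2011) before Yilmaz (Dec 13, 2007).
Among Brennan, Vance and Dimitriou, by date of commission (later first): Brennan and Vance (1999-02-20) before Dimitriou (1997-06-01).
Among Brennan and Vance, alphabetically by surname: Brennan before Vance.
Johansson and Szabo both have date of first judicial appointment Sep 7, 2000, so the next rule applies.
Johansson and Szabo both have date of commission 2018-06-03, so the next rule applies.
Among Johansson and Szabo, alphabetically by surname: Johansson before Szabo.
Order: Brennan, Vance, Dimitriou, Yilmaz, Johansson, Szabo, Achebe.

Szabo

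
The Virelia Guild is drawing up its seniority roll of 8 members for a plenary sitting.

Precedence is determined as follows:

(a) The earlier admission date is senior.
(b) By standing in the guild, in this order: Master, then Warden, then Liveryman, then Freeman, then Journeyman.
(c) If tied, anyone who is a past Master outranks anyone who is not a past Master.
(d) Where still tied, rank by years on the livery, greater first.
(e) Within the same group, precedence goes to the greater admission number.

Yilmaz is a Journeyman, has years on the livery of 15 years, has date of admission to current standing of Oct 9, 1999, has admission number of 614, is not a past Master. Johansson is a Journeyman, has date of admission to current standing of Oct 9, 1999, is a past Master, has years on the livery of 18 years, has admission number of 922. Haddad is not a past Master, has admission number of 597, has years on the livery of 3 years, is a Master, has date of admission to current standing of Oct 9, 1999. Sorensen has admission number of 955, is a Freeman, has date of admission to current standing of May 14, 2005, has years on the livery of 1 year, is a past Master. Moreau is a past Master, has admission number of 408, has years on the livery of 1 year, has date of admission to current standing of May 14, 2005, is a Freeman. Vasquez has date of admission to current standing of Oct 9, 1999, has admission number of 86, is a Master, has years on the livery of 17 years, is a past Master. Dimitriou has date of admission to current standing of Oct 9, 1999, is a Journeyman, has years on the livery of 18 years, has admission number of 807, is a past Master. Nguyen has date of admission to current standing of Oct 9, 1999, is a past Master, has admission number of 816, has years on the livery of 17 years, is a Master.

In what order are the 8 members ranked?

By date of admission to current standing (earlier first): Nguyen, Vasquez, Haddad, Johansson, Dimitriou and Yilmaz (each Oct 9, 1999); then Sorensen and Moreau (both May 14, 2005).
Among Nguyen, Vasquez, Haddad, Johansson, Dimitriou and Yilmaz, by standing in the guild: Nguyen, Vasquez and Haddad (Master) before Johansson, Dimitriou and Yilmaz (Journeyman).
Among Nguyen, Vasquez and Haddad, a past Master before not a past Master: Nguyen and Vasquez (a past Master) before Haddad (not a past Master).
Nguyen and Vasquez both have years on the livery 17 years, so the next rule applies.
Among Nguyen and Vasquez, by admission number (higher first): Nguyen (816) before Vasquez (86).
Among Johansson, Dimitriou and Yilmaz, a past Master before not a past Master: Johansson and Dimitriou (a past Master) before Yilmaz (not a past Master).
Johansson and Dimitriou both have years on the livery 18 years, so the next rule applies.
Among Johansson and Dimitriou, by admission number (higher first): Johansson (922) before Dimitriou (807).
Sorensen and Moreau are each Freeman, so the next rule applies.
Sorensen and Moreau are each a past Master, so the next rule applies.
Sorensen and Moreau both have years on the livery 1 year, so the next rule applies.
Among Sorensen and Moreau, by admission number (higher first): Sorensen (955) before Moreau (408).
Full order: Nguyen, Vasquez, Haddad, Johansson, Dimitriou, Yilmaz, Sorensen, Moreau.

Nguyen, Vasquez, Haddad, Johansson, Dimitriou, Yilmaz, Sorensen, Moreau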